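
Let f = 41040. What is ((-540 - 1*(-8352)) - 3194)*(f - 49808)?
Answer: -40490624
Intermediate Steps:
((-540 - 1*(-8352)) - 3194)*(f - 49808) = ((-540 - 1*(-8352)) - 3194)*(41040 - 49808) = ((-540 + 8352) - 3194)*(-8768) = (7812 - 3194)*(-8768) = 4618*(-8768) = -40490624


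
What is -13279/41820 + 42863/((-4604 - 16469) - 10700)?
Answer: -43420477/26053860 ≈ -1.6666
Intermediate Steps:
-13279/41820 + 42863/((-4604 - 16469) - 10700) = -13279*1/41820 + 42863/(-21073 - 10700) = -13279/41820 + 42863/(-31773) = -13279/41820 + 42863*(-1/31773) = -13279/41820 - 42863/31773 = -43420477/26053860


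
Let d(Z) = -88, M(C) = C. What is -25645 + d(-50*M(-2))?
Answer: -25733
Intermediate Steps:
-25645 + d(-50*M(-2)) = -25645 - 88 = -25733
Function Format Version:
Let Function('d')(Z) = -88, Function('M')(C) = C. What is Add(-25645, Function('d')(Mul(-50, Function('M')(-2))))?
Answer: -25733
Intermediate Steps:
Add(-25645, Function('d')(Mul(-50, Function('M')(-2)))) = Add(-25645, -88) = -25733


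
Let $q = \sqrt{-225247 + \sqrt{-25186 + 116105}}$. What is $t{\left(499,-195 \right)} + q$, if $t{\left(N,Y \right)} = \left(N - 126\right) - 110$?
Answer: $263 + \sqrt{-225247 + \sqrt{90919}} \approx 263.0 + 474.28 i$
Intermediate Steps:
$t{\left(N,Y \right)} = -236 + N$ ($t{\left(N,Y \right)} = \left(-126 + N\right) - 110 = -236 + N$)
$q = \sqrt{-225247 + \sqrt{90919}} \approx 474.28 i$
$t{\left(499,-195 \right)} + q = \left(-236 + 499\right) + \sqrt{-225247 + \sqrt{90919}} = 263 + \sqrt{-225247 + \sqrt{90919}}$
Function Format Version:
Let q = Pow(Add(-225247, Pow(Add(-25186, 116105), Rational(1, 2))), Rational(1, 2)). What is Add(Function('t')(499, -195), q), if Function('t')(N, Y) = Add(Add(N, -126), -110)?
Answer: Add(263, Pow(Add(-225247, Pow(90919, Rational(1, 2))), Rational(1, 2))) ≈ Add(263.00, Mul(474.28, I))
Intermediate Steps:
Function('t')(N, Y) = Add(-236, N) (Function('t')(N, Y) = Add(Add(-126, N), -110) = Add(-236, N))
q = Pow(Add(-225247, Pow(90919, Rational(1, 2))), Rational(1, 2)) ≈ Mul(474.28, I)
Add(Function('t')(499, -195), q) = Add(Add(-236, 499), Pow(Add(-225247, Pow(90919, Rational(1, 2))), Rational(1, 2))) = Add(263, Pow(Add(-225247, Pow(90919, Rational(1, 2))), Rational(1, 2)))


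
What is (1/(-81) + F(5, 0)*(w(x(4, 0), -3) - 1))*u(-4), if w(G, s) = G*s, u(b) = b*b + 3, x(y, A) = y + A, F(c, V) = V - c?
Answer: 100016/81 ≈ 1234.8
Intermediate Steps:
x(y, A) = A + y
u(b) = 3 + b² (u(b) = b² + 3 = 3 + b²)
(1/(-81) + F(5, 0)*(w(x(4, 0), -3) - 1))*u(-4) = (1/(-81) + (0 - 1*5)*((0 + 4)*(-3) - 1))*(3 + (-4)²) = (-1/81 + (0 - 5)*(4*(-3) - 1))*(3 + 16) = (-1/81 - 5*(-12 - 1))*19 = (-1/81 - 5*(-13))*19 = (-1/81 + 65)*19 = (5264/81)*19 = 100016/81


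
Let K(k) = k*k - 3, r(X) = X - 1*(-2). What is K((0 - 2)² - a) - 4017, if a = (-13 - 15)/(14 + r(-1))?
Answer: -896756/225 ≈ -3985.6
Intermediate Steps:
r(X) = 2 + X (r(X) = X + 2 = 2 + X)
a = -28/15 (a = (-13 - 15)/(14 + (2 - 1)) = -28/(14 + 1) = -28/15 ≈ -1.8667)
K(k) = -3 + k² (K(k) = k² - 3 = -3 + k²)
K((0 - 2)² - a) - 4017 = (-3 + ((0 - 2)² - 1*(-28/15))²) - 4017 = (-3 + ((-2)² + 28/15)²) - 4017 = (-3 + (4 + 28/15)²) - 4017 = (-3 + (88/15)²) - 4017 = (-3 + 7744/225) - 4017 = 7069/225 - 4017 = -896756/225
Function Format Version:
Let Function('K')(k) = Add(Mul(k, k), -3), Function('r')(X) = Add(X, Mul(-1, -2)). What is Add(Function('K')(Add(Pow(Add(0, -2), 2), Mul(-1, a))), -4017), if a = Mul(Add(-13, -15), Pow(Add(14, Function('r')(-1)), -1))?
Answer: Rational(-896756, 225) ≈ -3985.6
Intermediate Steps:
Function('r')(X) = Add(2, X) (Function('r')(X) = Add(X, 2) = Add(2, X))
a = Rational(-28, 15) (a = Mul(Add(-13, -15), Pow(Add(14, Add(2, -1)), -1)) = Mul(-28, Pow(Add(14, 1), -1)) = Mul(-28, Pow(15, -1)) = Mul(-28, Rational(1, 15)) = Rational(-28, 15) ≈ -1.8667)
Function('K')(k) = Add(-3, Pow(k, 2)) (Function('K')(k) = Add(Pow(k, 2), -3) = Add(-3, Pow(k, 2)))
Add(Function('K')(Add(Pow(Add(0, -2), 2), Mul(-1, a))), -4017) = Add(Add(-3, Pow(Add(Pow(Add(0, -2), 2), Mul(-1, Rational(-28, 15))), 2)), -4017) = Add(Add(-3, Pow(Add(Pow(-2, 2), Rational(28, 15)), 2)), -4017) = Add(Add(-3, Pow(Add(4, Rational(28, 15)), 2)), -4017) = Add(Add(-3, Pow(Rational(88, 15), 2)), -4017) = Add(Add(-3, Rational(7744, 225)), -4017) = Add(Rational(7069, 225), -4017) = Rational(-896756, 225)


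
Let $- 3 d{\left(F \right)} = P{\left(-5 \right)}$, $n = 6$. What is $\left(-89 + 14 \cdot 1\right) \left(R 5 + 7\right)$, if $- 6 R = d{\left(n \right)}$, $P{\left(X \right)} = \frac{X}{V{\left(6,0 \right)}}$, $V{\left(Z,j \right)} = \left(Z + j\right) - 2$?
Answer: $- \frac{11975}{24} \approx -498.96$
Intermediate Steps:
$V{\left(Z,j \right)} = -2 + Z + j$
$P{\left(X \right)} = \frac{X}{4}$ ($P{\left(X \right)} = \frac{X}{-2 + 6 + 0} = \frac{X}{4}$)
$d{\left(F \right)} = \frac{5}{12}$ ($d{\left(F \right)} = - \frac{\frac{1}{4} \left(-5\right)}{3} = \left(- \frac{1}{3}\right) \left(- \frac{5}{4}\right) = \frac{5}{12}$)
$R = - \frac{5}{72}$ ($R = \left(- \frac{1}{6}\right) \frac{5}{12} = - \frac{5}{72} \approx -0.069444$)
$\left(-89 + 14 \cdot 1\right) \left(R 5 + 7\right) = \left(-89 + 14 \cdot 1\right) \left(\left(- \frac{5}{72}\right) 5 + 7\right) = \left(-89 + 14\right) \left(- \frac{25}{72} + 7\right) = \left(-75\right) \frac{479}{72} = - \frac{11975}{24}$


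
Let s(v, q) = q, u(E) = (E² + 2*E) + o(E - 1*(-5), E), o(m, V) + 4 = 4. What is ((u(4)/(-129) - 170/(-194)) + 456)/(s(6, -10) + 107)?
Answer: 1904855/404587 ≈ 4.7081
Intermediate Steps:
o(m, V) = 0 (o(m, V) = -4 + 4 = 0)
u(E) = E² + 2*E (u(E) = (E² + 2*E) + 0 = E² + 2*E)
((u(4)/(-129) - 170/(-194)) + 456)/(s(6, -10) + 107) = (((4*(2 + 4))/(-129) - 170/(-194)) + 456)/(-10 + 107) = (((4*6)*(-1/129) - 170*(-1/194)) + 456)/97 = ((24*(-1/129) + 85/97) + 456)*(1/97) = ((-8/43 + 85/97) + 456)*(1/97) = (2879/4171 + 456)*(1/97) = (1904855/4171)*(1/97) = 1904855/404587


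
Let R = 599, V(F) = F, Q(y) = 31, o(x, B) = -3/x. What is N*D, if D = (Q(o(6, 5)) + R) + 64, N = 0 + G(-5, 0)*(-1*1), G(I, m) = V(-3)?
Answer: 2082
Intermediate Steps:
G(I, m) = -3
N = 3 (N = 0 - (-3) = 0 - 3*(-1) = 0 + 3 = 3)
D = 694 (D = (31 + 599) + 64 = 630 + 64 = 694)
N*D = 3*694 = 2082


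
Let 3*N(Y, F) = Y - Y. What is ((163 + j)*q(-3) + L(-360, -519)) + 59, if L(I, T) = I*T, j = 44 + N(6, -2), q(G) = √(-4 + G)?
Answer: 186899 + 207*I*√7 ≈ 1.869e+5 + 547.67*I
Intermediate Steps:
N(Y, F) = 0 (N(Y, F) = (Y - Y)/3 = (⅓)*0 = 0)
j = 44 (j = 44 + 0 = 44)
((163 + j)*q(-3) + L(-360, -519)) + 59 = ((163 + 44)*√(-4 - 3) - 360*(-519)) + 59 = (207*√(-7) + 186840) + 59 = (207*(I*√7) + 186840) + 59 = (207*I*√7 + 186840) + 59 = (186840 + 207*I*√7) + 59 = 186899 + 207*I*√7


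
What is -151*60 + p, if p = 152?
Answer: -8908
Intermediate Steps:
-151*60 + p = -151*60 + 152 = -9060 + 152 = -8908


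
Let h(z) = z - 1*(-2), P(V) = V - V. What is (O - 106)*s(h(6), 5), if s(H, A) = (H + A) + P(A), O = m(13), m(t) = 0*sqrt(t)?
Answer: -1378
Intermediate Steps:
m(t) = 0
O = 0
P(V) = 0
h(z) = 2 + z (h(z) = z + 2 = 2 + z)
s(H, A) = A + H (s(H, A) = (H + A) + 0 = (A + H) + 0 = A + H)
(O - 106)*s(h(6), 5) = (0 - 106)*(5 + (2 + 6)) = -106*(5 + 8) = -106*13 = -1378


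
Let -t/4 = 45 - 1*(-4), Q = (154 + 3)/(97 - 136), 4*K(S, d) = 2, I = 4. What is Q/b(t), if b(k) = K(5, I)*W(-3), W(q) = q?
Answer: 314/117 ≈ 2.6838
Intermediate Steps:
K(S, d) = 1/2 (K(S, d) = (1/4)*2 = 1/2)
Q = -157/39 (Q = 157/(-39) = -1/39*157 = -157/39 ≈ -4.0256)
t = -196 (t = -4*(45 - 1*(-4)) = -4*(45 + 4) = -4*49 = -196)
b(k) = -3/2 (b(k) = (1/2)*(-3) = -3/2)
Q/b(t) = -157/(39*(-3/2)) = -157/39*(-2/3) = 314/117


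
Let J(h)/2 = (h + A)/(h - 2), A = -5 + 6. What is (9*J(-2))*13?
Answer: 117/2 ≈ 58.500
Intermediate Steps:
A = 1
J(h) = 2*(1 + h)/(-2 + h) (J(h) = 2*((h + 1)/(h - 2)) = 2*((1 + h)/(-2 + h)) = 2*(1 + h)/(-2 + h))
(9*J(-2))*13 = (9*(2*(1 - 2)/(-2 - 2)))*13 = (9*(2*(-1)/(-4)))*13 = (9*(2*(-¼)*(-1)))*13 = (9*(½))*13 = (9/2)*13 = 117/2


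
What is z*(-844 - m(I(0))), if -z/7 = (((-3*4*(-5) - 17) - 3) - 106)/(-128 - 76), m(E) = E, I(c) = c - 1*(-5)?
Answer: 65373/34 ≈ 1922.7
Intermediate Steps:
I(c) = 5 + c (I(c) = c + 5 = 5 + c)
z = -77/34 (z = -7*(((-3*4*(-5) - 17) - 3) - 106)/(-128 - 76) = -7*(((-12*(-5) - 17) - 3) - 106)/(-204) = -7*(((60 - 17) - 3) - 106)*(-1)/204 = -7*((43 - 3) - 106)*(-1)/204 = -7*(40 - 106)*(-1)/204 = -(-462)*(-1)/204 = -7*11/34 = -77/34 ≈ -2.2647)
z*(-844 - m(I(0))) = -77*(-844 - (5 + 0))/34 = -77*(-844 - 1*5)/34 = -77*(-844 - 5)/34 = -77/34*(-849) = 65373/34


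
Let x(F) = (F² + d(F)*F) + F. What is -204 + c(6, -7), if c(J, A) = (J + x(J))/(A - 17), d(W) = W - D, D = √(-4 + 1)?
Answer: -415/2 + I*√3/4 ≈ -207.5 + 0.43301*I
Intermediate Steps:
D = I*√3 (D = √(-3) = I*√3 ≈ 1.732*I)
d(W) = W - I*√3
x(F) = F + F² + F*(F - I*√3) (x(F) = (F² + (F - I*√3)*F) + F = (F² + F*(F - I*√3)) + F = F + F² + F*(F - I*√3))
c(J, A) = (J + J*(1 + 2*J - I*√3))/(-17 + A) (c(J, A) = (J + J*(1 + 2*J - I*√3))/(A - 17) = (J + J*(1 + 2*J - I*√3))/(-17 + A))
-204 + c(6, -7) = -204 + 6*(2 + 2*6 - I*√3)/(-17 - 7) = -204 + 6*(2 + 12 - I*√3)/(-24) = -204 + 6*(-1/24)*(14 - I*√3) = -204 + (-7/2 + I*√3/4) = -415/2 + I*√3/4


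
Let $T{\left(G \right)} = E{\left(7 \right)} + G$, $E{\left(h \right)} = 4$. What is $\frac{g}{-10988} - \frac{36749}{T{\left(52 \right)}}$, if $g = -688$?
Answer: $- \frac{100939871}{153832} \approx -656.17$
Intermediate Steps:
$T{\left(G \right)} = 4 + G$
$\frac{g}{-10988} - \frac{36749}{T{\left(52 \right)}} = - \frac{688}{-10988} - \frac{36749}{4 + 52} = \left(-688\right) \left(- \frac{1}{10988}\right) - \frac{36749}{56} = \frac{172}{2747} - \frac{36749}{56} = - \frac{100939871}{153832}$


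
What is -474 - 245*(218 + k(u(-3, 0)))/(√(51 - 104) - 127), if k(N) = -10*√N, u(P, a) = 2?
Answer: -474 + 245*(218 - 10*√2)/(127 - I*√53) ≈ -82.019 + 22.47*I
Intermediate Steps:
-474 - 245*(218 + k(u(-3, 0)))/(√(51 - 104) - 127) = -474 - 245*(218 - 10*√2)/(√(51 - 104) - 127) = -474 - 245*(218 - 10*√2)/(√(-53) - 127) = -474 - 245*(218 - 10*√2)/(I*√53 - 127) = -474 - 245*(218 - 10*√2)/(-127 + I*√53)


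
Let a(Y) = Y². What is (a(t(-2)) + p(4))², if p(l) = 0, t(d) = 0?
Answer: 0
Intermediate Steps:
(a(t(-2)) + p(4))² = (0² + 0)² = (0 + 0)² = 0² = 0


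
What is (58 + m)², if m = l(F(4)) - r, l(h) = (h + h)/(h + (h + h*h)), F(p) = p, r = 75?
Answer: 2500/9 ≈ 277.78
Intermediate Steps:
l(h) = 2*h/(h² + 2*h) (l(h) = (2*h)/(h + (h + h²)) = (2*h)/(h² + 2*h) = 2*h/(h² + 2*h))
m = -224/3 (m = 2/(2 + 4) - 1*75 = 2/6 - 75 = 2*(⅙) - 75 = ⅓ - 75 = -224/3 ≈ -74.667)
(58 + m)² = (58 - 224/3)² = (-50/3)² = 2500/9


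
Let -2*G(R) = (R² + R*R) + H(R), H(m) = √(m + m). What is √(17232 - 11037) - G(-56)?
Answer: 3136 + √6195 + 2*I*√7 ≈ 3214.7 + 5.2915*I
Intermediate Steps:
H(m) = √2*√m (H(m) = √(2*m) = √2*√m)
G(R) = -R² - √2*√R/2 (G(R) = -((R² + R*R) + √2*√R)/2 = -((R² + R²) + √2*√R)/2 = -(2*R² + √2*√R)/2 = -R² - √2*√R/2)
√(17232 - 11037) - G(-56) = √(17232 - 11037) - (-1*(-56)² - √2*√(-56)/2) = √6195 - (-1*3136 - √2*2*I*√14/2) = √6195 - (-3136 - 2*I*√7) = √6195 + (3136 + 2*I*√7) = 3136 + √6195 + 2*I*√7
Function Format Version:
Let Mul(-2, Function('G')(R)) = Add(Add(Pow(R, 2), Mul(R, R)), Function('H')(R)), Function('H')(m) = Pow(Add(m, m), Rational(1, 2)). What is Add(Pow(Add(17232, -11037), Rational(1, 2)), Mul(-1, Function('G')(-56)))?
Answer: Add(3136, Pow(6195, Rational(1, 2)), Mul(2, I, Pow(7, Rational(1, 2)))) ≈ Add(3214.7, Mul(5.2915, I))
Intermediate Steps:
Function('H')(m) = Mul(Pow(2, Rational(1, 2)), Pow(m, Rational(1, 2))) (Function('H')(m) = Pow(Mul(2, m), Rational(1, 2)) = Mul(Pow(2, Rational(1, 2)), Pow(m, Rational(1, 2))))
Function('G')(R) = Add(Mul(-1, Pow(R, 2)), Mul(Rational(-1, 2), Pow(2, Rational(1, 2)), Pow(R, Rational(1, 2)))) (Function('G')(R) = Mul(Rational(-1, 2), Add(Add(Pow(R, 2), Mul(R, R)), Mul(Pow(2, Rational(1, 2)), Pow(R, Rational(1, 2))))) = Mul(Rational(-1, 2), Add(Add(Pow(R, 2), Pow(R, 2)), Mul(Pow(2, Rational(1, 2)), Pow(R, Rational(1, 2))))) = Mul(Rational(-1, 2), Add(Mul(2, Pow(R, 2)), Mul(Pow(2, Rational(1, 2)), Pow(R, Rational(1, 2))))) = Add(Mul(-1, Pow(R, 2)), Mul(Rational(-1, 2), Pow(2, Rational(1, 2)), Pow(R, Rational(1, 2)))))
Add(Pow(Add(17232, -11037), Rational(1, 2)), Mul(-1, Function('G')(-56))) = Add(Pow(Add(17232, -11037), Rational(1, 2)), Mul(-1, Add(Mul(-1, Pow(-56, 2)), Mul(Rational(-1, 2), Pow(2, Rational(1, 2)), Pow(-56, Rational(1, 2)))))) = Add(Pow(6195, Rational(1, 2)), Mul(-1, Add(Mul(-1, 3136), Mul(Rational(-1, 2), Pow(2, Rational(1, 2)), Mul(2, I, Pow(14, Rational(1, 2))))))) = Add(Pow(6195, Rational(1, 2)), Mul(-1, Add(-3136, Mul(-2, I, Pow(7, Rational(1, 2)))))) = Add(Pow(6195, Rational(1, 2)), Add(3136, Mul(2, I, Pow(7, Rational(1, 2))))) = Add(3136, Pow(6195, Rational(1, 2)), Mul(2, I, Pow(7, Rational(1, 2))))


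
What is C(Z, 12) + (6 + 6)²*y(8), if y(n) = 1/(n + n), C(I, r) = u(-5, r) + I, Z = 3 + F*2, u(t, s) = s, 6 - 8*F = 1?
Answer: 101/4 ≈ 25.250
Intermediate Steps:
F = 5/8 (F = ¾ - ⅛*1 = ¾ - ⅛ = 5/8 ≈ 0.62500)
Z = 17/4 (Z = 3 + (5/8)*2 = 3 + 5/4 = 17/4 ≈ 4.2500)
C(I, r) = I + r (C(I, r) = r + I = I + r)
y(n) = 1/(2*n)
C(Z, 12) + (6 + 6)²*y(8) = (17/4 + 12) + (6 + 6)²*((½)/8) = 65/4 + 12²*((½)*(⅛)) = 65/4 + 144*(1/16) = 65/4 + 9 = 101/4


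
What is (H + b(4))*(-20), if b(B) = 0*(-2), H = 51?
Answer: -1020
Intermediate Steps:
b(B) = 0
(H + b(4))*(-20) = (51 + 0)*(-20) = 51*(-20) = -1020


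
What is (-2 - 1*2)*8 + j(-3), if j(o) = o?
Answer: -35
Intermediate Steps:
(-2 - 1*2)*8 + j(-3) = (-2 - 1*2)*8 - 3 = (-2 - 2)*8 - 3 = -4*8 - 3 = -32 - 3 = -35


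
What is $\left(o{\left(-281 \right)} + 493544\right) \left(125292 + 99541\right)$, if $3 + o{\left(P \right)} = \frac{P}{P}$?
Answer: $110964528486$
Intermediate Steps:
$o{\left(P \right)} = -2$ ($o{\left(P \right)} = -3 + \frac{P}{P} = -3 + 1 = -2$)
$\left(o{\left(-281 \right)} + 493544\right) \left(125292 + 99541\right) = \left(-2 + 493544\right) \left(125292 + 99541\right) = 493542 \cdot 224833 = 110964528486$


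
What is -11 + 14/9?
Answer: -85/9 ≈ -9.4444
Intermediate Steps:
-11 + 14/9 = -85/9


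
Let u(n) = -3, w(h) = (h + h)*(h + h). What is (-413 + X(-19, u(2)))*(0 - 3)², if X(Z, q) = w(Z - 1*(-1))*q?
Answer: -38709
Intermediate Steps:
w(h) = 4*h² (w(h) = (2*h)*(2*h) = 4*h²)
X(Z, q) = 4*q*(1 + Z)² (X(Z, q) = (4*(Z - 1*(-1))²)*q = (4*(Z + 1)²)*q = (4*(1 + Z)²)*q = 4*q*(1 + Z)²)
(-413 + X(-19, u(2)))*(0 - 3)² = (-413 + 4*(-3)*(1 - 19)²)*(0 - 3)² = (-413 + 4*(-3)*(-18)²)*(-3)² = (-413 + 4*(-3)*324)*9 = (-413 - 3888)*9 = -4301*9 = -38709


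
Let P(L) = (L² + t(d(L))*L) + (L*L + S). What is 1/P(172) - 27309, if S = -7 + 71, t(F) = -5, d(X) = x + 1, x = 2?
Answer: -1594080947/58372 ≈ -27309.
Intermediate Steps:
d(X) = 3 (d(X) = 2 + 1 = 3)
S = 64
P(L) = 64 - 5*L + 2*L² (P(L) = (L² - 5*L) + (L*L + 64) = (L² - 5*L) + (L² + 64) = (L² - 5*L) + (64 + L²) = 64 - 5*L + 2*L²)
1/P(172) - 27309 = 1/(64 - 5*172 + 2*172²) - 27309 = 1/(64 - 860 + 2*29584) - 27309 = 1/(64 - 860 + 59168) - 27309 = 1/58372 - 27309 = -1594080947/58372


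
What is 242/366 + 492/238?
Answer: 59417/21777 ≈ 2.7284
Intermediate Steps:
242/366 + 492/238 = 242*(1/366) + 492*(1/238) = 121/183 + 246/119 = 59417/21777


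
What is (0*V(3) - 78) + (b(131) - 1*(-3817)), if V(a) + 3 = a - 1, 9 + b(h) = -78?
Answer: 3652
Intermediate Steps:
b(h) = -87 (b(h) = -9 - 78 = -87)
V(a) = -4 + a (V(a) = -3 + (a - 1) = -3 + (-1 + a) = -4 + a)
(0*V(3) - 78) + (b(131) - 1*(-3817)) = (0*(-4 + 3) - 78) + (-87 - 1*(-3817)) = (0*(-1) - 78) + (-87 + 3817) = (0 - 78) + 3730 = -78 + 3730 = 3652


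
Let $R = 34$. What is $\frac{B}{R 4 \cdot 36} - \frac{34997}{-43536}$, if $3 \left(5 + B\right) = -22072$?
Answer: $- \frac{9323827}{13322016} \approx -0.69988$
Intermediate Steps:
$B = - \frac{22087}{3}$ ($B = -5 + \frac{1}{3} \left(-22072\right) = -5 - \frac{22072}{3} = - \frac{22087}{3} \approx -7362.3$)
$\frac{B}{R 4 \cdot 36} - \frac{34997}{-43536} = - \frac{22087}{3 \cdot 34 \cdot 4 \cdot 36} - \frac{34997}{-43536} = - \frac{22087}{3 \cdot 136 \cdot 36} - - \frac{34997}{43536} = - \frac{22087}{3 \cdot 4896} + \frac{34997}{43536} = \left(- \frac{22087}{3}\right) \frac{1}{4896} + \frac{34997}{43536} = - \frac{22087}{14688} + \frac{34997}{43536} = - \frac{9323827}{13322016}$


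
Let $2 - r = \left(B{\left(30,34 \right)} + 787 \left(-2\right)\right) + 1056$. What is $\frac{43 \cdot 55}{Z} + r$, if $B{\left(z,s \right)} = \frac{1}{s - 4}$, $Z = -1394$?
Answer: $\frac{5418514}{10455} \approx 518.27$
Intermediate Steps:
$B{\left(z,s \right)} = \frac{1}{-4 + s}$
$r = \frac{15599}{30}$ ($r = 2 - \left(\left(\frac{1}{-4 + 34} + 787 \left(-2\right)\right) + 1056\right) = 2 - \left(\left(\frac{1}{30} - 1574\right) + 1056\right) = 2 - \left(- \frac{47219}{30} + 1056\right) = 2 - - \frac{15539}{30} = 2 + \frac{15539}{30} = \frac{15599}{30} \approx 519.97$)
$\frac{43 \cdot 55}{Z} + r = \frac{43 \cdot 55}{-1394} + \frac{15599}{30} = 2365 \left(- \frac{1}{1394}\right) + \frac{15599}{30} = - \frac{2365}{1394} + \frac{15599}{30} = \frac{5418514}{10455}$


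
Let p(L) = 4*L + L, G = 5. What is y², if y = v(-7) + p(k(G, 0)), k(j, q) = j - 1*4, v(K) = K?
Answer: 4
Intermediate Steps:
k(j, q) = -4 + j (k(j, q) = j - 4 = -4 + j)
p(L) = 5*L
y = -2 (y = -7 + 5*(-4 + 5) = -7 + 5*1 = -7 + 5 = -2)
y² = (-2)² = 4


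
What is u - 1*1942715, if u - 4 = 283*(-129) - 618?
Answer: -1979836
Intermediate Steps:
u = -37121 (u = 4 + (283*(-129) - 618) = 4 + (-36507 - 618) = 4 - 37125 = -37121)
u - 1*1942715 = -37121 - 1*1942715 = -37121 - 1942715 = -1979836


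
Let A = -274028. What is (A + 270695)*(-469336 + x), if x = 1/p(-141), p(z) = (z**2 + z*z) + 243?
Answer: 20859899000369/13335 ≈ 1.5643e+9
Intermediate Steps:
p(z) = 243 + 2*z**2 (p(z) = (z**2 + z**2) + 243 = 2*z**2 + 243 = 243 + 2*z**2)
x = 1/40005 (x = 1/(243 + 2*(-141)**2) = 1/(243 + 2*19881) = 1/(243 + 39762) = 1/40005 ≈ 2.4997e-5)
(A + 270695)*(-469336 + x) = (-274028 + 270695)*(-469336 + 1/40005) = -3333*(-18775786679/40005) = 20859899000369/13335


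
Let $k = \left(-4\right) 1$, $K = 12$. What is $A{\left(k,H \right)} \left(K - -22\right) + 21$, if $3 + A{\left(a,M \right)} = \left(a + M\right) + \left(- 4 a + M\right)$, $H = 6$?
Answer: $735$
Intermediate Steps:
$k = -4$
$A{\left(a,M \right)} = -3 - 3 a + 2 M$ ($A{\left(a,M \right)} = -3 + \left(\left(a + M\right) + \left(- 4 a + M\right)\right) = -3 + \left(\left(M + a\right) + \left(M - 4 a\right)\right) = -3 + \left(- 3 a + 2 M\right) = -3 - 3 a + 2 M$)
$A{\left(k,H \right)} \left(K - -22\right) + 21 = \left(-3 - -12 + 2 \cdot 6\right) \left(12 - -22\right) + 21 = \left(-3 + 12 + 12\right) \left(12 + 22\right) + 21 = 21 \cdot 34 + 21 = 714 + 21 = 735$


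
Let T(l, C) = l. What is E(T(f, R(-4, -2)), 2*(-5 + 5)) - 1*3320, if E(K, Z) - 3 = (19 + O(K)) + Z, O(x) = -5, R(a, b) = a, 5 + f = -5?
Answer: -3303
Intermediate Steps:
f = -10 (f = -5 - 5 = -10)
E(K, Z) = 17 + Z (E(K, Z) = 3 + ((19 - 5) + Z) = 3 + (14 + Z) = 17 + Z)
E(T(f, R(-4, -2)), 2*(-5 + 5)) - 1*3320 = (17 + 2*(-5 + 5)) - 1*3320 = (17 + 2*0) - 3320 = (17 + 0) - 3320 = 17 - 3320 = -3303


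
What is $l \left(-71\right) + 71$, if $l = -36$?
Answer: $2627$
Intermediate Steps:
$l \left(-71\right) + 71 = \left(-36\right) \left(-71\right) + 71 = 2556 + 71 = 2627$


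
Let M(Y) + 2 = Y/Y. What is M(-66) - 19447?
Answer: -19448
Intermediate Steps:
M(Y) = -1 (M(Y) = -2 + Y/Y = -2 + 1 = -1)
M(-66) - 19447 = -1 - 19447 = -19448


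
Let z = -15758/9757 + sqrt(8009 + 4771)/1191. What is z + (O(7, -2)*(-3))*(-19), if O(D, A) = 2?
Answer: 1096540/9757 + 2*sqrt(355)/397 ≈ 112.48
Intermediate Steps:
z = -15758/9757 + 2*sqrt(355)/397 (z = -15758*1/9757 + sqrt(12780)*(1/1191) = -15758/9757 + (6*sqrt(355))*(1/1191) = -15758/9757 + 2*sqrt(355)/397 ≈ -1.5201)
z + (O(7, -2)*(-3))*(-19) = (-15758/9757 + 2*sqrt(355)/397) + (2*(-3))*(-19) = (-15758/9757 + 2*sqrt(355)/397) - 6*(-19) = (-15758/9757 + 2*sqrt(355)/397) + 114 = 1096540/9757 + 2*sqrt(355)/397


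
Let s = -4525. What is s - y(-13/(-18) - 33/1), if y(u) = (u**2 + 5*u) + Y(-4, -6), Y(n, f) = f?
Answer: -1749427/324 ≈ -5399.5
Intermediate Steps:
y(u) = -6 + u**2 + 5*u (y(u) = (u**2 + 5*u) - 6 = -6 + u**2 + 5*u)
s - y(-13/(-18) - 33/1) = -4525 - (-6 + (-13/(-18) - 33/1)**2 + 5*(-13/(-18) - 33/1)) = -4525 - (-6 + (-13*(-1/18) - 33*1)**2 + 5*(-13*(-1/18) - 33*1)) = -4525 - (-6 + (13/18 - 33)**2 + 5*(13/18 - 33)) = -4525 - (-6 + (-581/18)**2 + 5*(-581/18)) = -4525 - (-6 + 337561/324 - 2905/18) = -4525 - 1*283327/324 = -4525 - 283327/324 = -1749427/324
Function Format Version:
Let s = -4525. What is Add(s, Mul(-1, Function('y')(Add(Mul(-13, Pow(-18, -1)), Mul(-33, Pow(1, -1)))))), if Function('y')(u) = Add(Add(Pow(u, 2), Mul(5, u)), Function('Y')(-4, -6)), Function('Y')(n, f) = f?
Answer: Rational(-1749427, 324) ≈ -5399.5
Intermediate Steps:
Function('y')(u) = Add(-6, Pow(u, 2), Mul(5, u)) (Function('y')(u) = Add(Add(Pow(u, 2), Mul(5, u)), -6) = Add(-6, Pow(u, 2), Mul(5, u)))
Add(s, Mul(-1, Function('y')(Add(Mul(-13, Pow(-18, -1)), Mul(-33, Pow(1, -1)))))) = Add(-4525, Mul(-1, Add(-6, Pow(Add(Mul(-13, Pow(-18, -1)), Mul(-33, Pow(1, -1))), 2), Mul(5, Add(Mul(-13, Pow(-18, -1)), Mul(-33, Pow(1, -1))))))) = Add(-4525, Mul(-1, Add(-6, Pow(Add(Mul(-13, Rational(-1, 18)), Mul(-33, 1)), 2), Mul(5, Add(Mul(-13, Rational(-1, 18)), Mul(-33, 1)))))) = Add(-4525, Mul(-1, Add(-6, Pow(Add(Rational(13, 18), -33), 2), Mul(5, Add(Rational(13, 18), -33))))) = Add(-4525, Mul(-1, Add(-6, Pow(Rational(-581, 18), 2), Mul(5, Rational(-581, 18))))) = Add(-4525, Mul(-1, Add(-6, Rational(337561, 324), Rational(-2905, 18)))) = Add(-4525, Mul(-1, Rational(283327, 324))) = Add(-4525, Rational(-283327, 324)) = Rational(-1749427, 324)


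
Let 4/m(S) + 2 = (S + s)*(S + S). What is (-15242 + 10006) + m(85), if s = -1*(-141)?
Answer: -100578322/19209 ≈ -5236.0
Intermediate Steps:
s = 141
m(S) = 4/(-2 + 2*S*(141 + S)) (m(S) = 4/(-2 + (S + 141)*(S + S)) = 4/(-2 + (141 + S)*(2*S)) = 4/(-2 + 2*S*(141 + S)))
(-15242 + 10006) + m(85) = (-15242 + 10006) + 2/(-1 + 85**2 + 141*85) = -5236 + 2/(-1 + 7225 + 11985) = -5236 + 2/19209 = -100578322/19209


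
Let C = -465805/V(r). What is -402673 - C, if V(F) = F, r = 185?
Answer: -14805740/37 ≈ -4.0016e+5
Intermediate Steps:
C = -93161/37 (C = -465805/185 = -465805*1/185 = -93161/37 ≈ -2517.9)
-402673 - C = -402673 - 1*(-93161/37) = -402673 + 93161/37 = -14805740/37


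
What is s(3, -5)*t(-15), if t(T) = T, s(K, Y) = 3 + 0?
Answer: -45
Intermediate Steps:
s(K, Y) = 3
s(3, -5)*t(-15) = 3*(-15) = -45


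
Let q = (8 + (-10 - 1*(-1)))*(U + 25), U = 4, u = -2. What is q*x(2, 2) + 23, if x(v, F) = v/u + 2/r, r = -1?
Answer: 110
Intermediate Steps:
q = -29 (q = (8 + (-10 - 1*(-1)))*(4 + 25) = (8 + (-10 + 1))*29 = (8 - 9)*29 = -1*29 = -29)
x(v, F) = -2 - v/2 (x(v, F) = v/(-2) + 2/(-1) = v*(-½) + 2*(-1) = -v/2 - 2 = -2 - v/2)
q*x(2, 2) + 23 = -29*(-2 - ½*2) + 23 = -29*(-2 - 1) + 23 = -29*(-3) + 23 = 87 + 23 = 110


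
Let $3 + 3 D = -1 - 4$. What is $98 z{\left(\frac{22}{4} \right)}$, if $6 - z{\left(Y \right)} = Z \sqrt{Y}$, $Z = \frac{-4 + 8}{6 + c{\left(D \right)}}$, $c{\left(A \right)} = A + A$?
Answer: $588 - 294 \sqrt{22} \approx -790.98$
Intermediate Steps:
$D = - \frac{8}{3}$ ($D = -1 + \frac{-1 - 4}{3} = -1 + \frac{1}{3} \left(-5\right) = -1 - \frac{5}{3} = - \frac{8}{3} \approx -2.6667$)
$c{\left(A \right)} = 2 A$
$Z = 6$ ($Z = \frac{-4 + 8}{6 + 2 \left(- \frac{8}{3}\right)} = \frac{4}{6 - \frac{16}{3}} = \frac{4}{\frac{2}{3}} = 4 \cdot \frac{3}{2} = 6$)
$z{\left(Y \right)} = 6 - 6 \sqrt{Y}$
$98 z{\left(\frac{22}{4} \right)} = 98 \left(6 - 6 \sqrt{\frac{22}{4}}\right) = 98 \left(6 - 6 \sqrt{22 \cdot \frac{1}{4}}\right) = 98 \left(6 - 6 \sqrt{\frac{11}{2}}\right) = 98 \left(6 - 6 \frac{\sqrt{22}}{2}\right) = 98 \left(6 - 3 \sqrt{22}\right) = 588 - 294 \sqrt{22}$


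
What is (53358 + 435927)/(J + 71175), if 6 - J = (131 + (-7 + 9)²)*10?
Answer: 54365/7759 ≈ 7.0067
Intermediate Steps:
J = -1344 (J = 6 - (131 + (-7 + 9)²)*10 = 6 - (131 + 2²)*10 = 6 - (131 + 4)*10 = 6 - 135*10 = 6 - 1*1350 = 6 - 1350 = -1344)
(53358 + 435927)/(J + 71175) = (53358 + 435927)/(-1344 + 71175) = 489285/69831 = 489285*(1/69831) = 54365/7759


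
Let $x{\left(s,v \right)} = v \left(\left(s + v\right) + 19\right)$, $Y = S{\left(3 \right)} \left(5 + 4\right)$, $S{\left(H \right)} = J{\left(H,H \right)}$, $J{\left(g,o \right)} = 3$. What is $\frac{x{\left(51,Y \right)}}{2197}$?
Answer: $\frac{2619}{2197} \approx 1.1921$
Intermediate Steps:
$S{\left(H \right)} = 3$
$Y = 27$ ($Y = 3 \left(5 + 4\right) = 3 \cdot 9 = 27$)
$x{\left(s,v \right)} = v \left(19 + s + v\right)$
$\frac{x{\left(51,Y \right)}}{2197} = \frac{27 \left(19 + 51 + 27\right)}{2197} = 27 \cdot 97 \cdot \frac{1}{2197} = 2619 \cdot \frac{1}{2197} = \frac{2619}{2197}$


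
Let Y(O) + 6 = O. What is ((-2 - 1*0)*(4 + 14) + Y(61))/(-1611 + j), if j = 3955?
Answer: 19/2344 ≈ 0.0081058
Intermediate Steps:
Y(O) = -6 + O
((-2 - 1*0)*(4 + 14) + Y(61))/(-1611 + j) = ((-2 - 1*0)*(4 + 14) + (-6 + 61))/(-1611 + 3955) = ((-2 + 0)*18 + 55)/2344 = (-2*18 + 55)*(1/2344) = (-36 + 55)*(1/2344) = 19*(1/2344) = 19/2344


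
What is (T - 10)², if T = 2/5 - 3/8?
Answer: 159201/1600 ≈ 99.501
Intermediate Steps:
T = 1/40 (T = 2*(⅕) - 3*⅛ = ⅖ - 3/8 = 1/40 ≈ 0.025000)
(T - 10)² = (1/40 - 10)² = (-399/40)² = 159201/1600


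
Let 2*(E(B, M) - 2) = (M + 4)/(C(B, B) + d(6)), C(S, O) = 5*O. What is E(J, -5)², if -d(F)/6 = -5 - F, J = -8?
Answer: 10609/2704 ≈ 3.9234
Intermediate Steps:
d(F) = 30 + 6*F (d(F) = -6*(-5 - F) = 30 + 6*F)
E(B, M) = 2 + (4 + M)/(2*(66 + 5*B)) (E(B, M) = 2 + ((M + 4)/(5*B + (30 + 6*6)))/2 = 2 + ((4 + M)/(5*B + (30 + 36)))/2 = 2 + ((4 + M)/(5*B + 66))/2 = 2 + ((4 + M)/(66 + 5*B))/2 = 2 + (4 + M)/(2*(66 + 5*B)))
E(J, -5)² = ((268 - 5 + 20*(-8))/(2*(66 + 5*(-8))))² = ((268 - 5 - 160)/(2*(66 - 40)))² = ((½)*103/26)² = ((½)*(1/26)*103)² = (103/52)² = 10609/2704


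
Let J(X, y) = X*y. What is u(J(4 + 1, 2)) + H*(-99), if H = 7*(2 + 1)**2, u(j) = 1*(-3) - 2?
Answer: -6242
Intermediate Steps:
u(j) = -5 (u(j) = -3 - 2 = -5)
H = 63 (H = 7*3**2 = 7*9 = 63)
u(J(4 + 1, 2)) + H*(-99) = -5 + 63*(-99) = -5 - 6237 = -6242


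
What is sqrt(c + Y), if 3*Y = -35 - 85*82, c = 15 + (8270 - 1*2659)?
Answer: sqrt(3291) ≈ 57.367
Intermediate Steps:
c = 5626 (c = 15 + (8270 - 2659) = 15 + 5611 = 5626)
Y = -2335 (Y = (-35 - 85*82)/3 = (-35 - 6970)/3 = (1/3)*(-7005) = -2335)
sqrt(c + Y) = sqrt(5626 - 2335) = sqrt(3291)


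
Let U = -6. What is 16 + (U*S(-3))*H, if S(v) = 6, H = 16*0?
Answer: 16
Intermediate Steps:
H = 0
16 + (U*S(-3))*H = 16 - 6*6*0 = 16 - 36*0 = 16 + 0 = 16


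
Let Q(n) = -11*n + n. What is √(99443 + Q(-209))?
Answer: √101533 ≈ 318.64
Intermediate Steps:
Q(n) = -10*n
√(99443 + Q(-209)) = √(99443 - 10*(-209)) = √(99443 + 2090) = √101533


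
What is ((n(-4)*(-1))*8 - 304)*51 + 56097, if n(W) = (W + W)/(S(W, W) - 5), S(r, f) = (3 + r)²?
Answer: 39777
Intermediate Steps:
n(W) = 2*W/(-5 + (3 + W)²) (n(W) = (W + W)/((3 + W)² - 5) = (2*W)/(-5 + (3 + W)²) = 2*W/(-5 + (3 + W)²))
((n(-4)*(-1))*8 - 304)*51 + 56097 = (((2*(-4)/(-5 + (3 - 4)²))*(-1))*8 - 304)*51 + 56097 = (((2*(-4)/(-5 + (-1)²))*(-1))*8 - 304)*51 + 56097 = (((2*(-4)/(-5 + 1))*(-1))*8 - 304)*51 + 56097 = (((2*(-4)/(-4))*(-1))*8 - 304)*51 + 56097 = (((2*(-4)*(-¼))*(-1))*8 - 304)*51 + 56097 = ((2*(-1))*8 - 304)*51 + 56097 = (-2*8 - 304)*51 + 56097 = (-16 - 304)*51 + 56097 = -320*51 + 56097 = -16320 + 56097 = 39777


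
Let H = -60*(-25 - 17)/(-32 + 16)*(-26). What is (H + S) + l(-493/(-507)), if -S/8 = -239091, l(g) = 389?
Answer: 1917212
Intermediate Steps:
S = 1912728 (S = -8*(-239091) = 1912728)
H = 4095 (H = -(-2520)/(-16)*(-26) = -(-2520)*(-1)/16*(-26) = -60*21/8*(-26) = -315/2*(-26) = 4095)
(H + S) + l(-493/(-507)) = (4095 + 1912728) + 389 = 1916823 + 389 = 1917212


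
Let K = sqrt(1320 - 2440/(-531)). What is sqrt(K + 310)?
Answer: sqrt(9711990 + 1416*sqrt(648410))/177 ≈ 18.612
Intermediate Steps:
K = 8*sqrt(648410)/177 (K = sqrt(1320 - 2440*(-1/531)) = sqrt(1320 + 2440/531) = sqrt(703360/531) = 8*sqrt(648410)/177 ≈ 36.395)
sqrt(K + 310) = sqrt(8*sqrt(648410)/177 + 310) = sqrt(310 + 8*sqrt(648410)/177)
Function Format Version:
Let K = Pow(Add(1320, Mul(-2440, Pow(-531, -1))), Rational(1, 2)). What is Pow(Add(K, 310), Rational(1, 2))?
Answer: Mul(Rational(1, 177), Pow(Add(9711990, Mul(1416, Pow(648410, Rational(1, 2)))), Rational(1, 2))) ≈ 18.612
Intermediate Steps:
K = Mul(Rational(8, 177), Pow(648410, Rational(1, 2))) (K = Pow(Add(1320, Mul(-2440, Rational(-1, 531))), Rational(1, 2)) = Pow(Add(1320, Rational(2440, 531)), Rational(1, 2)) = Pow(Rational(703360, 531), Rational(1, 2)) = Mul(Rational(8, 177), Pow(648410, Rational(1, 2))) ≈ 36.395)
Pow(Add(K, 310), Rational(1, 2)) = Pow(Add(Mul(Rational(8, 177), Pow(648410, Rational(1, 2))), 310), Rational(1, 2)) = Pow(Add(310, Mul(Rational(8, 177), Pow(648410, Rational(1, 2)))), Rational(1, 2))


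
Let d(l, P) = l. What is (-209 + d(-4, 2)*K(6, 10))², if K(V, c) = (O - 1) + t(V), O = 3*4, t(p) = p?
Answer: 76729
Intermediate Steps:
O = 12
K(V, c) = 11 + V (K(V, c) = (12 - 1) + V = 11 + V)
(-209 + d(-4, 2)*K(6, 10))² = (-209 - 4*(11 + 6))² = (-209 - 4*17)² = (-209 - 68)² = (-277)² = 76729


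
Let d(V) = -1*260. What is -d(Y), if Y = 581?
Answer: 260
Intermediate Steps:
d(V) = -260
-d(Y) = -1*(-260) = 260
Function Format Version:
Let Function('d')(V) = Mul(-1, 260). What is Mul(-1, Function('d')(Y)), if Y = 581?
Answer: 260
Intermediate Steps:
Function('d')(V) = -260
Mul(-1, Function('d')(Y)) = Mul(-1, -260) = 260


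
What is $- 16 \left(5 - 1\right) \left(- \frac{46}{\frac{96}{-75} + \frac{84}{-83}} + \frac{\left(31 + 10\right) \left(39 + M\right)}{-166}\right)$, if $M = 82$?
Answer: $\frac{61998528}{98687} \approx 628.23$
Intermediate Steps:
$- 16 \left(5 - 1\right) \left(- \frac{46}{\frac{96}{-75} + \frac{84}{-83}} + \frac{\left(31 + 10\right) \left(39 + M\right)}{-166}\right) = - 16 \left(5 - 1\right) \left(- \frac{46}{\frac{96}{-75} + \frac{84}{-83}} + \frac{\left(31 + 10\right) \left(39 + 82\right)}{-166}\right) = \left(-16\right) 4 \left(- \frac{46}{96 \left(- \frac{1}{75}\right) + 84 \left(- \frac{1}{83}\right)} + 41 \cdot 121 \left(- \frac{1}{166}\right)\right) = - 64 \left(- \frac{46}{- \frac{32}{25} - \frac{84}{83}} + 4961 \left(- \frac{1}{166}\right)\right) = - 64 \left(- \frac{46}{- \frac{4756}{2075}} - \frac{4961}{166}\right) = - 64 \left(\left(-46\right) \left(- \frac{2075}{4756}\right) - \frac{4961}{166}\right) = - 64 \left(\frac{47725}{2378} - \frac{4961}{166}\right) = \left(-64\right) \left(- \frac{968727}{98687}\right) = \frac{61998528}{98687}$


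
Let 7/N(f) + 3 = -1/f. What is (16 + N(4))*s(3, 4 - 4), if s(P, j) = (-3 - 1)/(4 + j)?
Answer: -180/13 ≈ -13.846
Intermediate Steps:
N(f) = 7/(-3 - 1/f)
s(P, j) = -4/(4 + j)
(16 + N(4))*s(3, 4 - 4) = (16 - 7*4/(1 + 3*4))*(-4/(4 + (4 - 4))) = (16 - 7*4/(1 + 12))*(-4/(4 + 0)) = (16 - 7*4/13)*(-4/4) = (16 - 7*4*1/13)*(-4*¼) = (16 - 28/13)*(-1) = (180/13)*(-1) = -180/13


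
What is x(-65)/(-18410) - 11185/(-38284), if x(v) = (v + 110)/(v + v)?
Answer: 334634791/1145313715 ≈ 0.29218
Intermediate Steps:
x(v) = (110 + v)/(2*v) (x(v) = (110 + v)/((2*v)) = (110 + v)*(1/(2*v)) = (110 + v)/(2*v))
x(-65)/(-18410) - 11185/(-38284) = ((½)*(110 - 65)/(-65))/(-18410) - 11185/(-38284) = ((½)*(-1/65)*45)*(-1/18410) - 11185*(-1/38284) = -9/26*(-1/18410) + 11185/38284 = 9/478660 + 11185/38284 = 334634791/1145313715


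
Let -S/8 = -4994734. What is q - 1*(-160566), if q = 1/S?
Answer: 6415875675553/39957872 ≈ 1.6057e+5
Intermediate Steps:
S = 39957872 (S = -8*(-4994734) = 39957872)
q = 1/39957872 ≈ 2.5026e-8
q - 1*(-160566) = 1/39957872 - 1*(-160566) = 1/39957872 + 160566 = 6415875675553/39957872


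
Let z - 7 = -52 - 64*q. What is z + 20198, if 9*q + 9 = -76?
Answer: 186817/9 ≈ 20757.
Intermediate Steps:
q = -85/9 (q = -1 + (⅑)*(-76) = -1 - 76/9 = -85/9 ≈ -9.4444)
z = 5035/9 (z = 7 + (-52 - 64*(-85/9)) = 7 + (-52 + 5440/9) = 7 + 4972/9 = 5035/9 ≈ 559.44)
z + 20198 = 5035/9 + 20198 = 186817/9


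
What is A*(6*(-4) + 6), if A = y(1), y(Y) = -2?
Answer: 36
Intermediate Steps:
A = -2
A*(6*(-4) + 6) = -2*(6*(-4) + 6) = -2*(-24 + 6) = -2*(-18) = 36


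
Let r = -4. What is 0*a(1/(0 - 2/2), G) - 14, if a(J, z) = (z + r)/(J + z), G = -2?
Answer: -14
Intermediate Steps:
a(J, z) = (-4 + z)/(J + z) (a(J, z) = (z - 4)/(J + z) = (-4 + z)/(J + z))
0*a(1/(0 - 2/2), G) - 14 = 0*((-4 - 2)/(1/(0 - 2/2) - 2)) - 14 = 0*(-6/(1/(0 - 2*½) - 2)) - 14 = 0*(-6/(1/(0 - 1) - 2)) - 14 = 0*(-6/(1/(-1) - 2)) - 14 = 0*(-6/(-1 - 2)) - 14 = 0*(-6/(-3)) - 14 = 0*(-⅓*(-6)) - 14 = 0*2 - 14 = 0 - 14 = -14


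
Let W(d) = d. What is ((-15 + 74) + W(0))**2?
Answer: 3481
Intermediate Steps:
((-15 + 74) + W(0))**2 = ((-15 + 74) + 0)**2 = (59 + 0)**2 = 59**2 = 3481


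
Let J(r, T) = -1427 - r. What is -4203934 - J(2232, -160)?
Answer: -4200275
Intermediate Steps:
-4203934 - J(2232, -160) = -4203934 - (-1427 - 1*2232) = -4203934 - (-1427 - 2232) = -4203934 - 1*(-3659) = -4203934 + 3659 = -4200275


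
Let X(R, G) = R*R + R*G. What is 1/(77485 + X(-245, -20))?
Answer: 1/142410 ≈ 7.0220e-6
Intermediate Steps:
X(R, G) = R**2 + G*R
1/(77485 + X(-245, -20)) = 1/(77485 - 245*(-20 - 245)) = 1/(77485 - 245*(-265)) = 1/(77485 + 64925) = 1/142410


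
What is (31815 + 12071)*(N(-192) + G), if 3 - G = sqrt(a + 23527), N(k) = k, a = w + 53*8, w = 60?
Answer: -8294454 - 43886*sqrt(24011) ≈ -1.5095e+7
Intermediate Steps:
a = 484 (a = 60 + 53*8 = 60 + 424 = 484)
G = 3 - sqrt(24011) (G = 3 - sqrt(484 + 23527) = 3 - sqrt(24011) ≈ -151.95)
(31815 + 12071)*(N(-192) + G) = (31815 + 12071)*(-192 + (3 - sqrt(24011))) = 43886*(-189 - sqrt(24011)) = -8294454 - 43886*sqrt(24011)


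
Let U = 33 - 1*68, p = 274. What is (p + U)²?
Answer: 57121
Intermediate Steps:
U = -35 (U = 33 - 68 = -35)
(p + U)² = (274 - 35)² = 239² = 57121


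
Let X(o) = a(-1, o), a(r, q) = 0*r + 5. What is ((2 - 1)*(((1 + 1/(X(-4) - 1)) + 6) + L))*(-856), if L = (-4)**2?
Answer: -19902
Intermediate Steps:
a(r, q) = 5 (a(r, q) = 0 + 5 = 5)
X(o) = 5
L = 16
((2 - 1)*(((1 + 1/(X(-4) - 1)) + 6) + L))*(-856) = ((2 - 1)*(((1 + 1/(5 - 1)) + 6) + 16))*(-856) = (1*(((1 + 1/4) + 6) + 16))*(-856) = (1*((5/4 + 6) + 16))*(-856) = (1*(29/4 + 16))*(-856) = (1*(93/4))*(-856) = (93/4)*(-856) = -19902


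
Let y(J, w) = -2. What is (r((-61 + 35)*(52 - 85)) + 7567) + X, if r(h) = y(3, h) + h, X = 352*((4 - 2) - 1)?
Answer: 8775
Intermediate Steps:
X = 352 (X = 352*(2 - 1) = 352*1 = 352)
r(h) = -2 + h
(r((-61 + 35)*(52 - 85)) + 7567) + X = ((-2 + (-61 + 35)*(52 - 85)) + 7567) + 352 = ((-2 - 26*(-33)) + 7567) + 352 = ((-2 + 858) + 7567) + 352 = (856 + 7567) + 352 = 8423 + 352 = 8775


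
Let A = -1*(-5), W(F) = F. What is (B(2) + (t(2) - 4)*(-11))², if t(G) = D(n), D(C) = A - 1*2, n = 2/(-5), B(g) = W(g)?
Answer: 169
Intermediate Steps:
B(g) = g
n = -⅖ (n = 2*(-⅕) = -⅖ ≈ -0.40000)
A = 5
D(C) = 3 (D(C) = 5 - 1*2 = 5 - 2 = 3)
t(G) = 3
(B(2) + (t(2) - 4)*(-11))² = (2 + (3 - 4)*(-11))² = (2 - 1*(-11))² = (2 + 11)² = 13² = 169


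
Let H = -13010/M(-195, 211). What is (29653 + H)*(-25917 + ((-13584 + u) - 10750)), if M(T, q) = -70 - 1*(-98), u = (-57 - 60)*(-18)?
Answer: -19673828365/14 ≈ -1.4053e+9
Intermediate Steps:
u = 2106 (u = -117*(-18) = 2106)
M(T, q) = 28 (M(T, q) = -70 + 98 = 28)
H = -6505/14 (H = -13010/28 = -13010*1/28 = -6505/14 ≈ -464.64)
(29653 + H)*(-25917 + ((-13584 + u) - 10750)) = (29653 - 6505/14)*(-25917 + ((-13584 + 2106) - 10750)) = 408637*(-25917 + (-11478 - 10750))/14 = 408637*(-25917 - 22228)/14 = (408637/14)*(-48145) = -19673828365/14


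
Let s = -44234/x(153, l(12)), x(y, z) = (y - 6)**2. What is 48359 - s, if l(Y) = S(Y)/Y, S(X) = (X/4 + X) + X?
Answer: 1045033865/21609 ≈ 48361.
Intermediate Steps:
S(X) = 9*X/4 (S(X) = (X*(1/4) + X) + X = (X/4 + X) + X = 5*X/4 + X = 9*X/4)
l(Y) = 9/4 (l(Y) = (9*Y/4)/Y = 9/4)
x(y, z) = (-6 + y)**2
s = -44234/21609 (s = -44234/(-6 + 153)**2 = -44234/(147**2) = -44234/21609 ≈ -2.0470)
48359 - s = 48359 - 1*(-44234/21609) = 48359 + 44234/21609 = 1045033865/21609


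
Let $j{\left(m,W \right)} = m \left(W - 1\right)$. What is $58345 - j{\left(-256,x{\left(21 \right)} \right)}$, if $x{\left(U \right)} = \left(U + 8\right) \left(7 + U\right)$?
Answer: $265961$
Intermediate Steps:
$x{\left(U \right)} = \left(7 + U\right) \left(8 + U\right)$ ($x{\left(U \right)} = \left(8 + U\right) \left(7 + U\right) = \left(7 + U\right) \left(8 + U\right)$)
$j{\left(m,W \right)} = m \left(-1 + W\right)$
$58345 - j{\left(-256,x{\left(21 \right)} \right)} = 58345 - - 256 \left(-1 + \left(56 + 21^{2} + 15 \cdot 21\right)\right) = 58345 - - 256 \left(-1 + \left(56 + 441 + 315\right)\right) = 58345 - - 256 \left(-1 + 812\right) = 58345 - \left(-256\right) 811 = 58345 - -207616 = 58345 + 207616 = 265961$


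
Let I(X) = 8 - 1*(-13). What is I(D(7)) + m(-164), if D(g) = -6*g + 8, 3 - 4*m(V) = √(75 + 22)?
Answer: 87/4 - √97/4 ≈ 19.288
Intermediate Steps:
m(V) = ¾ - √97/4 (m(V) = ¾ - √(75 + 22)/4 = ¾ - √97/4)
D(g) = 8 - 6*g
I(X) = 21 (I(X) = 8 + 13 = 21)
I(D(7)) + m(-164) = 21 + (¾ - √97/4) = 87/4 - √97/4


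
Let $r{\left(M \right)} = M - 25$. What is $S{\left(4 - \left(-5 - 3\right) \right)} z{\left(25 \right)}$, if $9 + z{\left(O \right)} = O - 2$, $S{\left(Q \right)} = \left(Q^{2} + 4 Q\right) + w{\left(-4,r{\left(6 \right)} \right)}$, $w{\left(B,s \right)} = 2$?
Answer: $2716$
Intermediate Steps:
$r{\left(M \right)} = -25 + M$ ($r{\left(M \right)} = M - 25 = -25 + M$)
$S{\left(Q \right)} = 2 + Q^{2} + 4 Q$ ($S{\left(Q \right)} = \left(Q^{2} + 4 Q\right) + 2 = 2 + Q^{2} + 4 Q$)
$z{\left(O \right)} = -11 + O$ ($z{\left(O \right)} = -9 + \left(O - 2\right) = -9 + \left(-2 + O\right) = -11 + O$)
$S{\left(4 - \left(-5 - 3\right) \right)} z{\left(25 \right)} = \left(2 + \left(4 - \left(-5 - 3\right)\right)^{2} + 4 \left(4 - \left(-5 - 3\right)\right)\right) \left(-11 + 25\right) = \left(2 + \left(4 - \left(-5 - 3\right)\right)^{2} + 4 \left(4 - \left(-5 - 3\right)\right)\right) 14 = \left(2 + \left(4 - -8\right)^{2} + 4 \left(4 - -8\right)\right) 14 = \left(2 + \left(4 + 8\right)^{2} + 4 \left(4 + 8\right)\right) 14 = \left(2 + 12^{2} + 4 \cdot 12\right) 14 = \left(2 + 144 + 48\right) 14 = 194 \cdot 14 = 2716$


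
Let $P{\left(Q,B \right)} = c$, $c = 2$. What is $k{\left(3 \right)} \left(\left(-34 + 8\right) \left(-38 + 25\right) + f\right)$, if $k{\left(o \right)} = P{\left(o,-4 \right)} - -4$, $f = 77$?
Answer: $2490$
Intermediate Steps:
$P{\left(Q,B \right)} = 2$
$k{\left(o \right)} = 6$ ($k{\left(o \right)} = 2 - -4 = 2 + 4 = 6$)
$k{\left(3 \right)} \left(\left(-34 + 8\right) \left(-38 + 25\right) + f\right) = 6 \left(\left(-34 + 8\right) \left(-38 + 25\right) + 77\right) = 6 \left(\left(-26\right) \left(-13\right) + 77\right) = 6 \left(338 + 77\right) = 6 \cdot 415 = 2490$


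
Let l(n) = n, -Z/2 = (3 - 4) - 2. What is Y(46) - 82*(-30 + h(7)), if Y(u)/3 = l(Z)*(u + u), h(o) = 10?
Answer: 3296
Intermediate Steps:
Z = 6 (Z = -2*((3 - 4) - 2) = -2*(-1 - 2) = -2*(-3) = 6)
Y(u) = 36*u (Y(u) = 3*(6*(u + u)) = 3*(6*(2*u)) = 3*(12*u) = 36*u)
Y(46) - 82*(-30 + h(7)) = 36*46 - 82*(-30 + 10) = 1656 - 82*(-20) = 1656 - 1*(-1640) = 1656 + 1640 = 3296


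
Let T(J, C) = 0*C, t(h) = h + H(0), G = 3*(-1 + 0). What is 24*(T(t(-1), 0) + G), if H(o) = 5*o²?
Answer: -72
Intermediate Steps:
G = -3 (G = 3*(-1) = -3)
t(h) = h (t(h) = h + 5*0² = h + 5*0 = h + 0 = h)
T(J, C) = 0
24*(T(t(-1), 0) + G) = 24*(0 - 3) = 24*(-3) = -72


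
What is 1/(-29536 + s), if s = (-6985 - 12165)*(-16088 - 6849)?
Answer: 1/439214014 ≈ 2.2768e-9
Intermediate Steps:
s = 439243550 (s = -19150*(-22937) = 439243550)
1/(-29536 + s) = 1/(-29536 + 439243550) = 1/439214014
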